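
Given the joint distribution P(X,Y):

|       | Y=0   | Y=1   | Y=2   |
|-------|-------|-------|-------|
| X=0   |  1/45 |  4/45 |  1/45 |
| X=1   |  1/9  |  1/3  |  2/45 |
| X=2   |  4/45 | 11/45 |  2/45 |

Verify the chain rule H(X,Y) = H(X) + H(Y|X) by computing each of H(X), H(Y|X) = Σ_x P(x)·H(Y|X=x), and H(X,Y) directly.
H(X) = 1.4229 bits, H(Y|X) = 1.2186 bits, H(X,Y) = 2.6415 bits

Marginal of X (row sums):
  P(X=0) = 1/45 + 4/45 + 1/45 = 2/15
  P(X=1) = 1/9 + 1/3 + 2/45 = 22/45
  P(X=2) = 4/45 + 11/45 + 2/45 = 17/45
H(X) = -[(2/15)·log₂(2/15) + (22/45)·log₂(22/45) + (17/45)·log₂(17/45)]
  = 0.38759 + 0.50474 + 0.53055 = 1.4229 bits

H(Y|X) = Σ_x P(x)·H(Y|X=x):
  X=0: P(X=0) = 2/15, P(Y|X=0) = (1/6, 2/3, 1/6) → H(Y|X=0) = 1.25163
  X=1: P(X=1) = 22/45, P(Y|X=1) = (5/22, 15/22, 1/11) → H(Y|X=1) = 1.17702
  X=2: P(X=2) = 17/45, P(Y|X=2) = (4/17, 11/17, 2/17) → H(Y|X=2) = 1.26077
H(Y|X) = (2/15)·1.25163 + (22/45)·1.17702 + (17/45)·1.26077 = 1.2186 bits

H(X,Y) = -Σ_{x,y} P(x,y) log₂ P(x,y). Per-cell terms -P(x,y)·log₂P(x,y):
  X=0: 0.12204, 0.31039, 0.12204
  X=1: 0.35221, 0.52832, 0.19964
  X=2: 0.31039, 0.49681, 0.19964
Sum of the 9 terms: H(X,Y) = 2.6415 bits

Chain rule check:
  H(X) + H(Y|X) = 1.4229 + 1.2186 = 2.6415 bits
  H(X,Y) = 2.6415 bits
✓ Chain rule verified.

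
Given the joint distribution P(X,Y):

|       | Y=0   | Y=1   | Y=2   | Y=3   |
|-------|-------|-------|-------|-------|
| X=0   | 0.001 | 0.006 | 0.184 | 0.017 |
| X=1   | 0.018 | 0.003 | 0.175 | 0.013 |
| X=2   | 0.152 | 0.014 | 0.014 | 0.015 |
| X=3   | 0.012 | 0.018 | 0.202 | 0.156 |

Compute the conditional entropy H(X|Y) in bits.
1.4345 bits

H(X|Y) = H(X,Y) - H(Y)

H(X,Y) = -Σ_{x,y} P(x,y) log₂ P(x,y). Per-cell terms -P(x,y)·log₂P(x,y):
  X=0: 0.00997, 0.04428, 0.44937, 0.09993
  X=1: 0.10433, 0.02514, 0.44005, 0.08145
  X=2: 0.41311, 0.08622, 0.08622, 0.09088
  X=3: 0.07657, 0.10433, 0.46613, 0.41814
Sum of the 16 terms: H(X,Y) = 2.9961 bits

Marginal of Y (column sums):
  P(Y=0) = 0.001 + 0.018 + 0.152 + 0.012 = 0.183
  P(Y=1) = 0.006 + 0.003 + 0.014 + 0.018 = 0.041
  P(Y=2) = 0.184 + 0.175 + 0.014 + 0.202 = 0.575
  P(Y=3) = 0.017 + 0.013 + 0.015 + 0.156 = 0.201
H(Y) = -[0.183·log₂(0.183) + 0.041·log₂(0.041) + 0.575·log₂(0.575) + 0.201·log₂(0.201)]
  = 0.44837 + 0.18894 + 0.45906 + 0.46526 = 1.5616 bits

H(X|Y) = H(X,Y) - H(Y) = 2.9961 - 1.5616 = 1.4345 bits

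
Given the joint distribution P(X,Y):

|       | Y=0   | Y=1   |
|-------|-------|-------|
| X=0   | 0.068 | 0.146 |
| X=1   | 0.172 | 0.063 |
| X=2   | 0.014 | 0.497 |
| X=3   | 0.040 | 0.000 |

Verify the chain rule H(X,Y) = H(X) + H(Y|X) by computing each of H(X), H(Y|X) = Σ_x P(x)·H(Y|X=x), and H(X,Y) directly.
H(X) = 1.6477 bits, H(Y|X) = 0.4827 bits, H(X,Y) = 2.1304 bits

Marginal of X (row sums):
  P(X=0) = 0.068 + 0.146 = 0.214
  P(X=1) = 0.172 + 0.063 = 0.235
  P(X=2) = 0.014 + 0.497 = 0.511
  P(X=3) = 0.040 + 0.000 = 0.040
H(X) = -[0.214·log₂(0.214) + 0.235·log₂(0.235) + 0.511·log₂(0.511) + 0.040·log₂(0.040)]
  = 0.47600 + 0.49098 + 0.49496 + 0.18575 = 1.6477 bits

H(Y|X) = Σ_x P(x)·H(Y|X=x):
  X=0: P(X=0) = 0.214, P(Y|X=0) = (34/107, 73/107) → H(Y|X=0) = 0.90193
  X=1: P(X=1) = 0.235, P(Y|X=1) = (172/235, 63/235) → H(Y|X=1) = 0.83870
  X=2: P(X=2) = 0.511, P(Y|X=2) = (2/73, 71/73) → H(Y|X=2) = 0.18117
  X=3: P(X=3) = 0.040, P(Y|X=3) = (1, 0) → H(Y|X=3) = 0.00000
H(Y|X) = 0.214·0.90193 + 0.235·0.83870 + 0.511·0.18117 + 0.040·0.00000 = 0.4827 bits

H(X,Y) = -Σ_{x,y} P(x,y) log₂ P(x,y). Per-cell terms -P(x,y)·log₂P(x,y):
  X=0: 0.26373, 0.40529
  X=1: 0.43680, 0.25128
  X=2: 0.08622, 0.50132
  X=3: 0.18575, 0.00000
  (cells with P = 0 contribute 0)
Sum of the 8 terms: H(X,Y) = 2.1304 bits

Chain rule check:
  H(X) + H(Y|X) = 1.6477 + 0.4827 = 2.1304 bits
  H(X,Y) = 2.1304 bits
✓ Chain rule verified.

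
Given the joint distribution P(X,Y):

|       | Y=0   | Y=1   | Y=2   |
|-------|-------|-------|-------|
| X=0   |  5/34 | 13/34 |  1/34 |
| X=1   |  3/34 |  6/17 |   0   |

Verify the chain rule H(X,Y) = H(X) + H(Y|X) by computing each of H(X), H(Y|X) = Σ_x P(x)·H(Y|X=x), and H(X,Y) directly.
H(X) = 0.9900 bits, H(Y|X) = 0.9360 bits, H(X,Y) = 1.9260 bits

Marginal of X (row sums):
  P(X=0) = 5/34 + 13/34 + 1/34 = 19/34
  P(X=1) = 3/34 + 6/17 + 0 = 15/34
H(X) = -[(19/34)·log₂(19/34) + (15/34)·log₂(15/34)]
  = 0.46915 + 0.52084 = 0.9900 bits

H(Y|X) = Σ_x P(x)·H(Y|X=x):
  X=0: P(X=0) = 19/34, P(Y|X=0) = (5/19, 13/19, 1/19) → H(Y|X=0) = 1.10501
  X=1: P(X=1) = 15/34, P(Y|X=1) = (1/5, 4/5, 0) → H(Y|X=1) = 0.72193
H(Y|X) = (19/34)·1.10501 + (15/34)·0.72193 = 0.9360 bits

H(X,Y) = -Σ_{x,y} P(x,y) log₂ P(x,y). Per-cell terms -P(x,y)·log₂P(x,y):
  X=0: 0.40670, 0.53033, 0.14963
  X=1: 0.30904, 0.53029, 0.00000
  (cells with P = 0 contribute 0)
Sum of the 6 terms: H(X,Y) = 1.9260 bits

Chain rule check:
  H(X) + H(Y|X) = 0.9900 + 0.9360 = 1.9260 bits
  H(X,Y) = 1.9260 bits
✓ Chain rule verified.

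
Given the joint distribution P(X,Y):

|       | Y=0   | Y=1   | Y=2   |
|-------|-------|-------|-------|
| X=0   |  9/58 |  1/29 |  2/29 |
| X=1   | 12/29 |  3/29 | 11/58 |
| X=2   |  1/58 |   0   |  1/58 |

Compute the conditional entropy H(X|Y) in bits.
1.0145 bits

H(X|Y) = H(X,Y) - H(Y)

H(X,Y) = -Σ_{x,y} P(x,y) log₂ P(x,y). Per-cell terms -P(x,y)·log₂P(x,y):
  X=0: 0.417112, 0.167517, 0.266068
  X=1: 0.526766, 0.338588, 0.454897
  X=2: 0.101000, 0.000000, 0.101000
  (cells with P = 0 contribute 0)
Sum of the 9 terms: H(X,Y) = 2.37295 bits

Marginal of Y (column sums):
  P(Y=0) = 9/58 + 12/29 + 1/58 = 17/29
  P(Y=1) = 1/29 + 3/29 + 0 = 4/29
  P(Y=2) = 2/29 + 11/58 + 1/58 = 8/29
H(Y) = -[(17/29)·log₂(17/29) + (4/29)·log₂(4/29) + (8/29)·log₂(8/29)]
  = 0.451683 + 0.394204 + 0.512546 = 1.35843 bits

H(X|Y) = H(X,Y) - H(Y) = 2.37295 - 1.35843 = 1.0145 bits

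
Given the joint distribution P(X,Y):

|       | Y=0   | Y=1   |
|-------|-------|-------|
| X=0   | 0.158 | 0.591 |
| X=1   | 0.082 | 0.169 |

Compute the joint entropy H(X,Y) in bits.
1.5984 bits

H(X,Y) = -Σ_{x,y} P(x,y) log₂ P(x,y). Per-cell terms -P(x,y)·log₂P(x,y):
  X=0: 0.4206, 0.4484
  X=1: 0.2959, 0.4335
Sum of the 4 terms: H(X,Y) = 1.5984 bits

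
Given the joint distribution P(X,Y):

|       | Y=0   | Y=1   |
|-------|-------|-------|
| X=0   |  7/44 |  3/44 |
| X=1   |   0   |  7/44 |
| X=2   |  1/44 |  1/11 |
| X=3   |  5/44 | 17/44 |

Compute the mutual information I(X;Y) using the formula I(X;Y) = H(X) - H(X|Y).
0.2067 bits

I(X;Y) = H(X) - H(X|Y)

Marginal of X (row sums):
  P(X=0) = 7/44 + 3/44 = 5/22
  P(X=1) = 0 + 7/44 = 7/44
  P(X=2) = 1/44 + 1/11 = 5/44
  P(X=3) = 5/44 + 17/44 = 1/2
H(X) = -[(5/22)·log₂(5/22) + (7/44)·log₂(7/44) + (5/44)·log₂(5/44) + (1/2)·log₂(1/2)]
  = 0.485796 + 0.421921 + 0.356534 + 0.500000 = 1.76425 bits

Marginal of Y (column sums):
  P(Y=0) = 7/44 + 0 + 1/44 + 5/44 = 13/44
  P(Y=1) = 3/44 + 7/44 + 1/11 + 17/44 = 31/44
H(X|Y) = Σ_y P(y)·H(X|Y=y):
  Y=0: P(Y=0) = 13/44, P(X|Y=0) = (7/13, 0, 1/13, 5/13) → H(X|Y=0) = 1.295738
  Y=1: P(Y=1) = 31/44, P(X|Y=1) = (3/31, 7/31, 4/31, 17/31) → H(X|Y=1) = 1.667318
H(X|Y) = (13/44)·1.295738 + (31/44)·1.667318 = 1.55753 bits

I(X;Y) = H(X) - H(X|Y) = 1.76425 - 1.55753 = 0.2067 bits

Cross-check via I(X;Y) = H(X) + H(Y) - H(X,Y): computing H(Y) from the column sums and H(X,Y) from the 8 cells in the same way gives H(Y) = 0.87566 bits and H(X,Y) = 2.43320 bits, so
I(X;Y) = 1.76425 + 0.87566 - 2.43320 = 0.2067 bits ✓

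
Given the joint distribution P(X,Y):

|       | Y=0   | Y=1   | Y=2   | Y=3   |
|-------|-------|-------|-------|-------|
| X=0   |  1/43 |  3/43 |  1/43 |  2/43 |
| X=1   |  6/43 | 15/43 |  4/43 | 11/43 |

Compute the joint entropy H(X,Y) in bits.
2.4746 bits

H(X,Y) = -Σ_{x,y} P(x,y) log₂ P(x,y). Per-cell terms -P(x,y)·log₂P(x,y):
  X=0: 0.1262, 0.2680, 0.1262, 0.2059
  X=1: 0.3965, 0.5300, 0.3187, 0.5031
Sum of the 8 terms: H(X,Y) = 2.4746 bits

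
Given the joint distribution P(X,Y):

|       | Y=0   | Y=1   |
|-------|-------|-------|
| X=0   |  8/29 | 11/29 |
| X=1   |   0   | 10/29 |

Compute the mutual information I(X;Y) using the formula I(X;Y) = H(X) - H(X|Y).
0.2064 bits

I(X;Y) = H(X) - H(X|Y)

Marginal of X (row sums):
  P(X=0) = 8/29 + 11/29 = 19/29
  P(X=1) = 0 + 10/29 = 10/29
H(X) = -[(19/29)·log₂(19/29) + (10/29)·log₂(10/29)]
  = 0.39969 + 0.52967 = 0.92936 bits

Marginal of Y (column sums):
  P(Y=0) = 8/29 + 0 = 8/29
  P(Y=1) = 11/29 + 10/29 = 21/29
H(X|Y) = Σ_y P(y)·H(X|Y=y):
  Y=0: P(Y=0) = 8/29, P(X|Y=0) = (1, 0) → H(X|Y=0) = 0.00000
  Y=1: P(Y=1) = 21/29, P(X|Y=1) = (11/21, 10/21) → H(X|Y=1) = 0.99836
H(X|Y) = (8/29)·0.00000 + (21/29)·0.99836 = 0.72295 bits

I(X;Y) = H(X) - H(X|Y) = 0.92936 - 0.72295 = 0.2064 bits

Cross-check via I(X;Y) = H(X) + H(Y) - H(X,Y): computing H(Y) from the column sums and H(X,Y) from the 4 cells in the same way gives H(Y) = 0.84975 bits and H(X,Y) = 1.57270 bits, so
I(X;Y) = 0.92936 + 0.84975 - 1.57270 = 0.2064 bits ✓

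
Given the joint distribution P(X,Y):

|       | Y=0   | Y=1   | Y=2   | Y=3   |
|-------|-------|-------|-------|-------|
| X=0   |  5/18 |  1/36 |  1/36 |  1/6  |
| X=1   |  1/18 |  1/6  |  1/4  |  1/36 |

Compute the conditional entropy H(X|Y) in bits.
0.5770 bits

H(X|Y) = H(X,Y) - H(Y)

H(X,Y) = -Σ_{x,y} P(x,y) log₂ P(x,y). Per-cell terms -P(x,y)·log₂P(x,y):
  X=0: 0.513332, 0.143609, 0.143609, 0.430827
  X=1: 0.231663, 0.430827, 0.500000, 0.143609
Sum of the 8 terms: H(X,Y) = 2.537476 bits

Marginal of Y (column sums):
  P(Y=0) = 5/18 + 1/18 = 1/3
  P(Y=1) = 1/36 + 1/6 = 7/36
  P(Y=2) = 1/36 + 1/4 = 5/18
  P(Y=3) = 1/6 + 1/36 = 7/36
H(Y) = -[(1/3)·log₂(1/3) + (7/36)·log₂(7/36) + (5/18)·log₂(5/18) + (7/36)·log₂(7/36)]
  = 0.528321 + 0.459389 + 0.513332 + 0.459389 = 1.960431 bits

H(X|Y) = H(X,Y) - H(Y) = 2.537476 - 1.960431 = 0.5770 bits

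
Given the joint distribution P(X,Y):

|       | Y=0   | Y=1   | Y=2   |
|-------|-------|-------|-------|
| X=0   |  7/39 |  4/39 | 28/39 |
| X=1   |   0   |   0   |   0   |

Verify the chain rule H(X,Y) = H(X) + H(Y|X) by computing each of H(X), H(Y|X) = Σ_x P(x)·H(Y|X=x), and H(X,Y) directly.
H(X) = 0.0000 bits, H(Y|X) = 1.1250 bits, H(X,Y) = 1.1250 bits

Marginal of X (row sums):
  P(X=0) = 7/39 + 4/39 + 28/39 = 1
  P(X=1) = 0 + 0 + 0 = 0
H(X) = -[1·log₂(1)]   (outcomes with P = 0 contribute 0)
  = 0.0000 bits

H(Y|X) = Σ_x P(x)·H(Y|X=x):
  X=0: P(X=0) = 1, P(Y|X=0) = (7/39, 4/39, 28/39) → H(Y|X=0) = 1.1250
  X=1: P(X=1) = 0 → contributes 0
H(Y|X) = 1·1.1250 = 1.1250 bits

H(X,Y) = -Σ_{x,y} P(x,y) log₂ P(x,y). Per-cell terms -P(x,y)·log₂P(x,y):
  X=0: 0.4448, 0.3370, 0.3432
  X=1: 0.0000, 0.0000, 0.0000
  (cells with P = 0 contribute 0)
Sum of the 6 terms: H(X,Y) = 1.1250 bits

Chain rule check:
  H(X) + H(Y|X) = 0.0000 + 1.1250 = 1.1250 bits
  H(X,Y) = 1.1250 bits
✓ Chain rule verified.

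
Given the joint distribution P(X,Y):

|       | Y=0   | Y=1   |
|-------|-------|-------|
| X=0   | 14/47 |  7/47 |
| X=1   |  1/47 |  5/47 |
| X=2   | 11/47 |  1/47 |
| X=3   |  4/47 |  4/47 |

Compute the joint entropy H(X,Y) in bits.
2.6053 bits

H(X,Y) = -Σ_{x,y} P(x,y) log₂ P(x,y). Per-cell terms -P(x,y)·log₂P(x,y):
  X=0: 0.52045, 0.40916
  X=1: 0.11818, 0.34390
  X=2: 0.49036, 0.11818
  X=3: 0.30252, 0.30252
Sum of the 8 terms: H(X,Y) = 2.6053 bits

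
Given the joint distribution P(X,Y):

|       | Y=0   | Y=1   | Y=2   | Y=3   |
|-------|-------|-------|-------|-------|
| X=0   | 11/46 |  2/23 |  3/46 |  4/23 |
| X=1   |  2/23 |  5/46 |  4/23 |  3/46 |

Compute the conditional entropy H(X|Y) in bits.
0.8710 bits

H(X|Y) = H(X,Y) - H(Y)

H(X,Y) = -Σ_{x,y} P(x,y) log₂ P(x,y). Per-cell terms -P(x,y)·log₂P(x,y):
  X=0: 0.49360, 0.30640, 0.25687, 0.43888
  X=1: 0.30640, 0.34800, 0.43888, 0.25687
Sum of the 8 terms: H(X,Y) = 2.8459 bits

Marginal of Y (column sums):
  P(Y=0) = 11/46 + 2/23 = 15/46
  P(Y=1) = 2/23 + 5/46 = 9/46
  P(Y=2) = 3/46 + 4/23 = 11/46
  P(Y=3) = 4/23 + 3/46 = 11/46
H(Y) = -[(15/46)·log₂(15/46) + (9/46)·log₂(9/46) + (11/46)·log₂(11/46) + (11/46)·log₂(11/46)]
  = 0.52718 + 0.46049 + 0.49360 + 0.49360 = 1.9749 bits

H(X|Y) = H(X,Y) - H(Y) = 2.8459 - 1.9749 = 0.8710 bits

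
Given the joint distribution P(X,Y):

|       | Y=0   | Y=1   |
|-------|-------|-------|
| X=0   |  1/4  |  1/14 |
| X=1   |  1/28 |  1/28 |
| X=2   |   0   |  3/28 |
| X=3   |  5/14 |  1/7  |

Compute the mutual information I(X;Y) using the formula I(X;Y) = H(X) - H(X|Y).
0.1917 bits

I(X;Y) = H(X) - H(X|Y)

Marginal of X (row sums):
  P(X=0) = 1/4 + 1/14 = 9/28
  P(X=1) = 1/28 + 1/28 = 1/14
  P(X=2) = 0 + 3/28 = 3/28
  P(X=3) = 5/14 + 1/7 = 1/2
H(X) = -[(9/28)·log₂(9/28) + (1/14)·log₂(1/14) + (3/28)·log₂(3/28) + (1/2)·log₂(1/2)]
  = 0.52632 + 0.27195 + 0.34526 + 0.50000 = 1.64353 bits

Marginal of Y (column sums):
  P(Y=0) = 1/4 + 1/28 + 0 + 5/14 = 9/14
  P(Y=1) = 1/14 + 1/28 + 3/28 + 1/7 = 5/14
H(X|Y) = Σ_y P(y)·H(X|Y=y):
  Y=0: P(Y=0) = 9/14, P(X|Y=0) = (7/18, 1/18, 0, 5/9) → H(X|Y=0) = 1.23266
  Y=1: P(Y=1) = 5/14, P(X|Y=1) = (1/5, 1/10, 3/10, 2/5) → H(X|Y=1) = 1.84644
H(X|Y) = (9/14)·1.23266 + (5/14)·1.84644 = 1.45187 bits

I(X;Y) = H(X) - H(X|Y) = 1.64353 - 1.45187 = 0.1917 bits

Cross-check via I(X;Y) = H(X) + H(Y) - H(X,Y): computing H(Y) from the column sums and H(X,Y) from the 8 cells in the same way gives H(Y) = 0.94029 bits and H(X,Y) = 2.39215 bits, so
I(X;Y) = 1.64353 + 0.94029 - 2.39215 = 0.1917 bits ✓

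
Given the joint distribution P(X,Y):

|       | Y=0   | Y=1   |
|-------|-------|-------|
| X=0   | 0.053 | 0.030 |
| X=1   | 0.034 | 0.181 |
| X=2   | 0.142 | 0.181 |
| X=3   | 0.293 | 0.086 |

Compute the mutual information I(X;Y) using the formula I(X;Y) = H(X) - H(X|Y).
0.1724 bits

I(X;Y) = H(X) - H(X|Y)

Marginal of X (row sums):
  P(X=0) = 0.053 + 0.030 = 0.083
  P(X=1) = 0.034 + 0.181 = 0.215
  P(X=2) = 0.142 + 0.181 = 0.323
  P(X=3) = 0.293 + 0.086 = 0.379
H(X) = -[0.083·log₂(0.083) + 0.215·log₂(0.215) + 0.323·log₂(0.323) + 0.379·log₂(0.379)]
  = 0.2980 + 0.4768 + 0.5266 + 0.5305 = 1.8319 bits

Marginal of Y (column sums):
  P(Y=0) = 0.053 + 0.034 + 0.142 + 0.293 = 0.522
  P(Y=1) = 0.030 + 0.181 + 0.181 + 0.086 = 0.478
H(X|Y) = Σ_y P(y)·H(X|Y=y):
  Y=0: P(Y=0) = 0.522, P(X|Y=0) = (53/522, 17/261, 71/261, 293/522) → H(X|Y=0) = 1.5703
  Y=1: P(Y=1) = 0.478, P(X|Y=1) = (15/239, 181/478, 181/478, 43/239) → H(X|Y=1) = 1.7569
H(X|Y) = 0.522·1.5703 + 0.478·1.7569 = 1.6595 bits

I(X;Y) = H(X) - H(X|Y) = 1.8319 - 1.6595 = 0.1724 bits

Cross-check via I(X;Y) = H(X) + H(Y) - H(X,Y): computing H(Y) from the column sums and H(X,Y) from the 8 cells in the same way gives H(Y) = 0.9986 bits and H(X,Y) = 2.6581 bits, so
I(X;Y) = 1.8319 + 0.9986 - 2.6581 = 0.1724 bits ✓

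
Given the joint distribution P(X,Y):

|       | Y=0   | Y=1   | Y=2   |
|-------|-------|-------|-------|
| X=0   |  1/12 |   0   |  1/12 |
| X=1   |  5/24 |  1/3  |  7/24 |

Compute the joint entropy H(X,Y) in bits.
2.1157 bits

H(X,Y) = -Σ_{x,y} P(x,y) log₂ P(x,y). Per-cell terms -P(x,y)·log₂P(x,y):
  X=0: 0.2987, 0.0000, 0.2987
  X=1: 0.4715, 0.5283, 0.5185
  (cells with P = 0 contribute 0)
Sum of the 6 terms: H(X,Y) = 2.1157 bits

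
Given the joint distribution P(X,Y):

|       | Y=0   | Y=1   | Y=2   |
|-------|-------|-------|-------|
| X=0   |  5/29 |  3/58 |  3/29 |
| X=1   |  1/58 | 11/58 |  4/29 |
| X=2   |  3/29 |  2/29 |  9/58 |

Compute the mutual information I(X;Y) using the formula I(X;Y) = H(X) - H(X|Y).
0.1878 bits

I(X;Y) = H(X) - H(X|Y)

Marginal of X (row sums):
  P(X=0) = 5/29 + 3/58 + 3/29 = 19/58
  P(X=1) = 1/58 + 11/58 + 4/29 = 10/29
  P(X=2) = 3/29 + 2/29 + 9/58 = 19/58
H(X) = -[(19/58)·log₂(19/58) + (10/29)·log₂(10/29) + (19/58)·log₂(19/58)]
  = 0.5274 + 0.5297 + 0.5274 = 1.5845 bits

Marginal of Y (column sums):
  P(Y=0) = 5/29 + 1/58 + 3/29 = 17/58
  P(Y=1) = 3/58 + 11/58 + 2/29 = 9/29
  P(Y=2) = 3/29 + 4/29 + 9/58 = 23/58
H(X|Y) = Σ_y P(y)·H(X|Y=y):
  Y=0: P(Y=0) = 17/58, P(X|Y=0) = (10/17, 1/17, 6/17) → H(X|Y=0) = 1.2210
  Y=1: P(Y=1) = 9/29, P(X|Y=1) = (1/6, 11/18, 2/9) → H(X|Y=1) = 1.3472
  Y=2: P(Y=2) = 23/58, P(X|Y=2) = (6/23, 8/23, 9/23) → H(X|Y=2) = 1.5653
H(X|Y) = (17/58)·1.2210 + (9/29)·1.3472 + (23/58)·1.5653 = 1.3967 bits

I(X;Y) = H(X) - H(X|Y) = 1.5845 - 1.3967 = 0.1878 bits

Cross-check via I(X;Y) = H(X) + H(Y) - H(X,Y): computing H(Y) from the column sums and H(X,Y) from the 9 cells in the same way gives H(Y) = 1.5720 bits and H(X,Y) = 2.9687 bits, so
I(X;Y) = 1.5845 + 1.5720 - 2.9687 = 0.1878 bits ✓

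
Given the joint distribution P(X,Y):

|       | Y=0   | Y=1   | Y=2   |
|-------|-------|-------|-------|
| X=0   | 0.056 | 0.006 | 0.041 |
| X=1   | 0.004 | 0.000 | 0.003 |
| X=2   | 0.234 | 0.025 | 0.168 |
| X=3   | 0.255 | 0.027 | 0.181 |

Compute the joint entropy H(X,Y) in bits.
2.6686 bits

H(X,Y) = -Σ_{x,y} P(x,y) log₂ P(x,y). Per-cell terms -P(x,y)·log₂P(x,y):
  X=0: 0.232872, 0.044285, 0.188938
  X=1: 0.031863, 0.000000, 0.025142
  X=2: 0.490328, 0.133048, 0.432342
  X=3: 0.502715, 0.140694, 0.446335
  (cells with P = 0 contribute 0)
Sum of the 12 terms: H(X,Y) = 2.6686 bits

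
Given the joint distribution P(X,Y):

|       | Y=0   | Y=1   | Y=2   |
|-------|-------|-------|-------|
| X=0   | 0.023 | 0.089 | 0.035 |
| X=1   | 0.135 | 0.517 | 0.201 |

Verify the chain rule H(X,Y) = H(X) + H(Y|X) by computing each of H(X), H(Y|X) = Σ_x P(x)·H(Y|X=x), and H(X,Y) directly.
H(X) = 0.6023 bits, H(Y|X) = 1.3501 bits, H(X,Y) = 1.9524 bits

Marginal of X (row sums):
  P(X=0) = 0.023 + 0.089 + 0.035 = 0.147
  P(X=1) = 0.135 + 0.517 + 0.201 = 0.853
H(X) = -[0.147·log₂(0.147) + 0.853·log₂(0.853)]
  = 0.40662 + 0.19566 = 0.6023 bits

H(Y|X) = Σ_x P(x)·H(Y|X=x):
  X=0: P(X=0) = 0.147, P(Y|X=0) = (23/147, 89/147, 5/21) → H(Y|X=0) = 1.34996
  X=1: P(X=1) = 0.853, P(Y|X=1) = (135/853, 517/853, 201/853) → H(Y|X=1) = 1.35014
H(Y|X) = 0.147·1.34996 + 0.853·1.35014 = 1.3501 bits

H(X,Y) = -Σ_{x,y} P(x,y) log₂ P(x,y). Per-cell terms -P(x,y)·log₂P(x,y):
  X=0: 0.12517, 0.31061, 0.16928
  X=1: 0.39001, 0.49206, 0.46526
Sum of the 6 terms: H(X,Y) = 1.9524 bits

Chain rule check:
  H(X) + H(Y|X) = 0.6023 + 1.3501 = 1.9524 bits
  H(X,Y) = 1.9524 bits
✓ Chain rule verified.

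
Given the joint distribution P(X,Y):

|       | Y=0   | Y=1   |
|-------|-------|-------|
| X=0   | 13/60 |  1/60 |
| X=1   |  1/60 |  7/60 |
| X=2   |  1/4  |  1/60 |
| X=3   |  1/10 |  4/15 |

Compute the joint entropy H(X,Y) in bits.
2.4757 bits

H(X,Y) = -Σ_{x,y} P(x,y) log₂ P(x,y). Per-cell terms -P(x,y)·log₂P(x,y):
  X=0: 0.47806, 0.09845
  X=1: 0.09845, 0.36161
  X=2: 0.50000, 0.09845
  X=3: 0.33219, 0.50850
Sum of the 8 terms: H(X,Y) = 2.4757 bits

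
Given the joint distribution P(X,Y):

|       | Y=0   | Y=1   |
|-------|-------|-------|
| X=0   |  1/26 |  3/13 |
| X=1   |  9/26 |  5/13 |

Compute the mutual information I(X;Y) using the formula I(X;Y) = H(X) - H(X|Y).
0.0726 bits

I(X;Y) = H(X) - H(X|Y)

Marginal of X (row sums):
  P(X=0) = 1/26 + 3/13 = 7/26
  P(X=1) = 9/26 + 5/13 = 19/26
H(X) = -[(7/26)·log₂(7/26) + (19/26)·log₂(19/26)]
  = 0.50968 + 0.33068 = 0.84036 bits

Marginal of Y (column sums):
  P(Y=0) = 1/26 + 9/26 = 5/13
  P(Y=1) = 3/13 + 5/13 = 8/13
H(X|Y) = Σ_y P(y)·H(X|Y=y):
  Y=0: P(Y=0) = 5/13, P(X|Y=0) = (1/10, 9/10) → H(X|Y=0) = 0.46900
  Y=1: P(Y=1) = 8/13, P(X|Y=1) = (3/8, 5/8) → H(X|Y=1) = 0.95443
H(X|Y) = (5/13)·0.46900 + (8/13)·0.95443 = 0.76773 bits

I(X;Y) = H(X) - H(X|Y) = 0.84036 - 0.76773 = 0.0726 bits

Cross-check via I(X;Y) = H(X) + H(Y) - H(X,Y): computing H(Y) from the column sums and H(X,Y) from the 4 cells in the same way gives H(Y) = 0.96124 bits and H(X,Y) = 1.72896 bits, so
I(X;Y) = 0.84036 + 0.96124 - 1.72896 = 0.0726 bits ✓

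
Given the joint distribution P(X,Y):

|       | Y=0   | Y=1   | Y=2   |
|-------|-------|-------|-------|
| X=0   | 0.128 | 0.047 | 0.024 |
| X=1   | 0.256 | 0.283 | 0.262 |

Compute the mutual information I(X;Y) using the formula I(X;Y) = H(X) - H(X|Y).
0.0535 bits

I(X;Y) = H(X) - H(X|Y)

Marginal of X (row sums):
  P(X=0) = 0.128 + 0.047 + 0.024 = 0.199
  P(X=1) = 0.256 + 0.283 + 0.262 = 0.801
H(X) = -[0.199·log₂(0.199) + 0.801·log₂(0.801)]
  = 0.46350 + 0.25642 = 0.71992 bits

Marginal of Y (column sums):
  P(Y=0) = 0.128 + 0.256 = 0.384
  P(Y=1) = 0.047 + 0.283 = 0.330
  P(Y=2) = 0.024 + 0.262 = 0.286
H(X|Y) = Σ_y P(y)·H(X|Y=y):
  Y=0: P(Y=0) = 0.384, P(X|Y=0) = (1/3, 2/3) → H(X|Y=0) = 0.91830
  Y=1: P(Y=1) = 0.330, P(X|Y=1) = (47/330, 283/330) → H(X|Y=1) = 0.59055
  Y=2: P(Y=2) = 0.286, P(X|Y=2) = (12/143, 131/143) → H(X|Y=2) = 0.41583
H(X|Y) = 0.384·0.91830 + 0.330·0.59055 + 0.286·0.41583 = 0.66644 bits

I(X;Y) = H(X) - H(X|Y) = 0.71992 - 0.66644 = 0.0535 bits

Cross-check via I(X;Y) = H(X) + H(Y) - H(X,Y): computing H(Y) from the column sums and H(X,Y) from the 6 cells in the same way gives H(Y) = 1.57455 bits and H(X,Y) = 2.24098 bits, so
I(X;Y) = 0.71992 + 1.57455 - 2.24098 = 0.0535 bits ✓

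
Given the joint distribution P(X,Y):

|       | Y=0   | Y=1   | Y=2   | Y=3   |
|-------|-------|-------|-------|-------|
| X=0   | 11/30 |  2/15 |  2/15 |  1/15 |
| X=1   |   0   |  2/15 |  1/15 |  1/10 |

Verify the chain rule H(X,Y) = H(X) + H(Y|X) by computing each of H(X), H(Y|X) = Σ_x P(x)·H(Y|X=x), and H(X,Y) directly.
H(X) = 0.8813 bits, H(Y|X) = 1.6653 bits, H(X,Y) = 2.5466 bits

Marginal of X (row sums):
  P(X=0) = 11/30 + 2/15 + 2/15 + 1/15 = 7/10
  P(X=1) = 0 + 2/15 + 1/15 + 1/10 = 3/10
H(X) = -[(7/10)·log₂(7/10) + (3/10)·log₂(3/10)]
  = 0.36020 + 0.52109 = 0.8813 bits

H(Y|X) = Σ_x P(x)·H(Y|X=x):
  X=0: P(X=0) = 7/10, P(Y|X=0) = (11/21, 4/21, 4/21, 2/21) → H(Y|X=0) = 1.72309
  X=1: P(X=1) = 3/10, P(Y|X=1) = (0, 4/9, 2/9, 1/3) → H(Y|X=1) = 1.53049
H(Y|X) = (7/10)·1.72309 + (3/10)·1.53049 = 1.6653 bits

H(X,Y) = -Σ_{x,y} P(x,y) log₂ P(x,y). Per-cell terms -P(x,y)·log₂P(x,y):
  X=0: 0.53073, 0.38759, 0.38759, 0.26046
  X=1: 0.00000, 0.38759, 0.26046, 0.33219
  (cells with P = 0 contribute 0)
Sum of the 8 terms: H(X,Y) = 2.5466 bits

Chain rule check:
  H(X) + H(Y|X) = 0.8813 + 1.6653 = 2.5466 bits
  H(X,Y) = 2.5466 bits
✓ Chain rule verified.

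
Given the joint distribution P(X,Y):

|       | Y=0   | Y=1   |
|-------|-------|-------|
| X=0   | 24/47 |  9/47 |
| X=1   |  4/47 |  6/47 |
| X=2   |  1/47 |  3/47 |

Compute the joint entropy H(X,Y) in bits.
2.0049 bits

H(X,Y) = -Σ_{x,y} P(x,y) log₂ P(x,y). Per-cell terms -P(x,y)·log₂P(x,y):
  X=0: 0.4951, 0.4566
  X=1: 0.3025, 0.3791
  X=2: 0.1182, 0.2534
Sum of the 6 terms: H(X,Y) = 2.0049 bits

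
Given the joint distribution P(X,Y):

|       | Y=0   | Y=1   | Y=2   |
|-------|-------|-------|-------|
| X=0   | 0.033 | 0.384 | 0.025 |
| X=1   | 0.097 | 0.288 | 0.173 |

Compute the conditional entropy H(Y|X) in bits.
1.1170 bits

H(Y|X) = H(X,Y) - H(X)

H(X,Y) = -Σ_{x,y} P(x,y) log₂ P(x,y). Per-cell terms -P(x,y)·log₂P(x,y):
  X=0: 0.16241, 0.53024, 0.13305
  X=1: 0.32649, 0.51721, 0.43789
Sum of the 6 terms: H(X,Y) = 2.1073 bits

Marginal of X (row sums):
  P(X=0) = 0.033 + 0.384 + 0.025 = 0.442
  P(X=1) = 0.097 + 0.288 + 0.173 = 0.558
H(X) = -[0.442·log₂(0.442) + 0.558·log₂(0.558)]
  = 0.52062 + 0.46965 = 0.9903 bits

H(Y|X) = H(X,Y) - H(X) = 2.1073 - 0.9903 = 1.1170 bits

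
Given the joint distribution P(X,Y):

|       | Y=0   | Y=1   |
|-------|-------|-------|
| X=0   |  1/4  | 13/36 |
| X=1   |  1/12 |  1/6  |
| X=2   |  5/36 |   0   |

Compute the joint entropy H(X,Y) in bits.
2.1558 bits

H(X,Y) = -Σ_{x,y} P(x,y) log₂ P(x,y). Per-cell terms -P(x,y)·log₂P(x,y):
  X=0: 0.50000, 0.53065
  X=1: 0.29875, 0.43083
  X=2: 0.39556, 0.00000
  (cells with P = 0 contribute 0)
Sum of the 6 terms: H(X,Y) = 2.1558 bits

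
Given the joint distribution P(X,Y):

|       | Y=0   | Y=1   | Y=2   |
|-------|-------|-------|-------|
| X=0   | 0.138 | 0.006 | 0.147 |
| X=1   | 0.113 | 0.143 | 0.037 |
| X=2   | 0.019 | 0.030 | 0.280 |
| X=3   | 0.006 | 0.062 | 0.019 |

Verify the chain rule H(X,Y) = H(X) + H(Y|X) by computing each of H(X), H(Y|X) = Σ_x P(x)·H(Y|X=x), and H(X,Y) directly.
H(X) = 1.8713 bits, H(Y|X) = 1.0829 bits, H(X,Y) = 2.9542 bits

Marginal of X (row sums):
  P(X=0) = 0.138 + 0.006 + 0.147 = 0.291
  P(X=1) = 0.113 + 0.143 + 0.037 = 0.293
  P(X=2) = 0.019 + 0.030 + 0.280 = 0.329
  P(X=3) = 0.006 + 0.062 + 0.019 = 0.087
H(X) = -[0.291·log₂(0.291) + 0.293·log₂(0.293) + 0.329·log₂(0.329) + 0.087·log₂(0.087)]
  = 0.518245 + 0.518911 + 0.527664 + 0.306487 = 1.8713 bits

H(Y|X) = Σ_x P(x)·H(Y|X=x):
  X=0: P(X=0) = 0.291, P(Y|X=0) = (46/97, 2/97, 49/97) → H(Y|X=0) = 1.123576
  X=1: P(X=1) = 0.293, P(Y|X=1) = (113/293, 143/293, 37/293) → H(Y|X=1) = 1.412192
  X=2: P(X=2) = 0.329, P(Y|X=2) = (19/329, 30/329, 40/47) → H(Y|X=2) = 0.750647
  X=3: P(X=3) = 0.087, P(Y|X=3) = (2/29, 62/87, 19/87) → H(Y|X=3) = 1.093742
H(Y|X) = 0.291·1.123576 + 0.293·1.412192 + 0.329·0.750647 + 0.087·1.093742 = 1.0829 bits

H(X,Y) = -Σ_{x,y} P(x,y) log₂ P(x,y). Per-cell terms -P(x,y)·log₂P(x,y):
  X=0: 0.394302, 0.044285, 0.406618
  X=1: 0.355453, 0.401246, 0.175984
  X=2: 0.108639, 0.151767, 0.514220
  X=3: 0.044285, 0.248718, 0.108639
Sum of the 12 terms: H(X,Y) = 2.9542 bits

Chain rule check:
  H(X) + H(Y|X) = 1.8713 + 1.0829 = 2.9542 bits
  H(X,Y) = 2.9542 bits
✓ Chain rule verified.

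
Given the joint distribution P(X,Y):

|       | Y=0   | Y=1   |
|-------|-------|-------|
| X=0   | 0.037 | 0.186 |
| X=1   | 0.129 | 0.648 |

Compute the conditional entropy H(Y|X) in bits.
0.6485 bits

H(Y|X) = H(X,Y) - H(X)

H(X,Y) = -Σ_{x,y} P(x,y) log₂ P(x,y). Per-cell terms -P(x,y)·log₂P(x,y):
  X=0: 0.1760, 0.4514
  X=1: 0.3811, 0.4056
Sum of the 4 terms: H(X,Y) = 1.4141 bits

Marginal of X (row sums):
  P(X=0) = 0.037 + 0.186 = 0.223
  P(X=1) = 0.129 + 0.648 = 0.777
H(X) = -[0.223·log₂(0.223) + 0.777·log₂(0.777)]
  = 0.4828 + 0.2828 = 0.7656 bits

H(Y|X) = H(X,Y) - H(X) = 1.4141 - 0.7656 = 0.6485 bits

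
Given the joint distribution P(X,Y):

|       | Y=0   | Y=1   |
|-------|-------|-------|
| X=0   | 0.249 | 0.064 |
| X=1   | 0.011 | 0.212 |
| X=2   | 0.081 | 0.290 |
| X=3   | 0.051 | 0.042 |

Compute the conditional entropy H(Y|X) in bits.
0.6652 bits

H(Y|X) = H(X,Y) - H(X)

H(X,Y) = -Σ_{x,y} P(x,y) log₂ P(x,y). Per-cell terms -P(x,y)·log₂P(x,y):
  X=0: 0.4994, 0.2538
  X=1: 0.0716, 0.4744
  X=2: 0.2937, 0.5179
  X=3: 0.2190, 0.1921
Sum of the 8 terms: H(X,Y) = 2.5219 bits

Marginal of X (row sums):
  P(X=0) = 0.249 + 0.064 = 0.313
  P(X=1) = 0.011 + 0.212 = 0.223
  P(X=2) = 0.081 + 0.290 = 0.371
  P(X=3) = 0.051 + 0.042 = 0.093
H(X) = -[0.313·log₂(0.313) + 0.223·log₂(0.223) + 0.371·log₂(0.371) + 0.093·log₂(0.093)]
  = 0.5245 + 0.4828 + 0.5307 + 0.3187 = 1.8567 bits

H(Y|X) = H(X,Y) - H(X) = 2.5219 - 1.8567 = 0.6652 bits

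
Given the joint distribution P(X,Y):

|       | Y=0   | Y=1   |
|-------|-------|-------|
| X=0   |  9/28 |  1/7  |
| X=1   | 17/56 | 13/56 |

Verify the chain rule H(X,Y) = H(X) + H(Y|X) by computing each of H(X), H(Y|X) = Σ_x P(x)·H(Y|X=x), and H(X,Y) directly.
H(X) = 0.9963 bits, H(Y|X) = 0.9423 bits, H(X,Y) = 1.9386 bits

Marginal of X (row sums):
  P(X=0) = 9/28 + 1/7 = 13/28
  P(X=1) = 17/56 + 13/56 = 15/28
H(X) = -[(13/28)·log₂(13/28) + (15/28)·log₂(15/28)]
  = 0.51392 + 0.48239 = 0.9963 bits

H(Y|X) = Σ_x P(x)·H(Y|X=x):
  X=0: P(X=0) = 13/28, P(Y|X=0) = (9/13, 4/13) → H(Y|X=0) = 0.89049
  X=1: P(X=1) = 15/28, P(Y|X=1) = (17/30, 13/30) → H(Y|X=1) = 0.98714
H(Y|X) = (13/28)·0.89049 + (15/28)·0.98714 = 0.9423 bits

H(X,Y) = -Σ_{x,y} P(x,y) log₂ P(x,y). Per-cell terms -P(x,y)·log₂P(x,y):
  X=0: 0.52632, 0.40105
  X=1: 0.52211, 0.48911
Sum of the 4 terms: H(X,Y) = 1.9386 bits

Chain rule check:
  H(X) + H(Y|X) = 0.9963 + 0.9423 = 1.9386 bits
  H(X,Y) = 1.9386 bits
✓ Chain rule verified.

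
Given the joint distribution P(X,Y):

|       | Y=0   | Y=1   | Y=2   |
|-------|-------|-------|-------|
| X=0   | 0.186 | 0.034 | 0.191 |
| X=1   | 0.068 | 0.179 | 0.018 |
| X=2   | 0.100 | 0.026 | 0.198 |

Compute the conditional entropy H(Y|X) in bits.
1.2557 bits

H(Y|X) = H(X,Y) - H(X)

H(X,Y) = -Σ_{x,y} P(x,y) log₂ P(x,y). Per-cell terms -P(x,y)·log₂P(x,y):
  X=0: 0.45135, 0.16586, 0.45618
  X=1: 0.26373, 0.44427, 0.10433
  X=2: 0.33219, 0.13690, 0.46261
Sum of the 9 terms: H(X,Y) = 2.81742 bits

Marginal of X (row sums):
  P(X=0) = 0.186 + 0.034 + 0.191 = 0.411
  P(X=1) = 0.068 + 0.179 + 0.018 = 0.265
  P(X=2) = 0.100 + 0.026 + 0.198 = 0.324
H(X) = -[0.411·log₂(0.411) + 0.265·log₂(0.265) + 0.324·log₂(0.324)]
  = 0.52723 + 0.50772 + 0.52680 = 1.56175 bits

H(Y|X) = H(X,Y) - H(X) = 2.81742 - 1.56175 = 1.2557 bits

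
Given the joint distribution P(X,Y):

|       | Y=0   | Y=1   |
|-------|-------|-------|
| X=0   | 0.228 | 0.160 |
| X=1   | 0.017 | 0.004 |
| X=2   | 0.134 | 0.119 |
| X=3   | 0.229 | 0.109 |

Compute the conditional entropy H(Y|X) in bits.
0.9531 bits

H(Y|X) = H(X,Y) - H(X)

H(X,Y) = -Σ_{x,y} P(x,y) log₂ P(x,y). Per-cell terms -P(x,y)·log₂P(x,y):
  X=0: 0.4862999, 0.4230170
  X=1: 0.0999315, 0.0318631
  X=2: 0.3885591, 0.3654450
  X=3: 0.4869869, 0.3485384
Sum of the 8 terms: H(X,Y) = 2.630641 bits

Marginal of X (row sums):
  P(X=0) = 0.228 + 0.160 = 0.388
  P(X=1) = 0.017 + 0.004 = 0.021
  P(X=2) = 0.134 + 0.119 = 0.253
  P(X=3) = 0.229 + 0.109 = 0.338
H(X) = -[0.388·log₂(0.388) + 0.021·log₂(0.021) + 0.253·log₂(0.253) + 0.338·log₂(0.338)]
  = 0.5299581 + 0.1170428 + 0.5016460 + 0.5289378 = 1.677585 bits

H(Y|X) = H(X,Y) - H(X) = 2.630641 - 1.677585 = 0.9531 bits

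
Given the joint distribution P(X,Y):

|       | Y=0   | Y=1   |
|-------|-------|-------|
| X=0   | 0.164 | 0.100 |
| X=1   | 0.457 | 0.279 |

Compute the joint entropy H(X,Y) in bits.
1.7901 bits

H(X,Y) = -Σ_{x,y} P(x,y) log₂ P(x,y). Per-cell terms -P(x,y)·log₂P(x,y):
  X=0: 0.4278, 0.3322
  X=1: 0.5163, 0.5138
Sum of the 4 terms: H(X,Y) = 1.7901 bits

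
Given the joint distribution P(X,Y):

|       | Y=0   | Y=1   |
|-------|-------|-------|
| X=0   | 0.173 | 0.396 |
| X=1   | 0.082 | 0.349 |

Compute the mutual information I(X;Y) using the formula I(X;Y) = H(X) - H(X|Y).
0.0123 bits

I(X;Y) = H(X) - H(X|Y)

Marginal of X (row sums):
  P(X=0) = 0.173 + 0.396 = 0.569
  P(X=1) = 0.082 + 0.349 = 0.431
H(X) = -[0.569·log₂(0.569) + 0.431·log₂(0.431)]
  = 0.4629 + 0.5233 = 0.9862 bits

Marginal of Y (column sums):
  P(Y=0) = 0.173 + 0.082 = 0.255
  P(Y=1) = 0.396 + 0.349 = 0.745
H(X|Y) = Σ_y P(y)·H(X|Y=y):
  Y=0: P(Y=0) = 0.255, P(X|Y=0) = (173/255, 82/255) → H(X|Y=0) = 0.9061
  Y=1: P(Y=1) = 0.745, P(X|Y=1) = (396/745, 349/745) → H(X|Y=1) = 0.9971
H(X|Y) = 0.255·0.9061 + 0.745·0.9971 = 0.9739 bits

I(X;Y) = H(X) - H(X|Y) = 0.9862 - 0.9739 = 0.0123 bits

Cross-check via I(X;Y) = H(X) + H(Y) - H(X,Y): computing H(Y) from the column sums and H(X,Y) from the 4 cells in the same way gives H(Y) = 0.8191 bits and H(X,Y) = 1.7930 bits, so
I(X;Y) = 0.9862 + 0.8191 - 1.7930 = 0.0123 bits ✓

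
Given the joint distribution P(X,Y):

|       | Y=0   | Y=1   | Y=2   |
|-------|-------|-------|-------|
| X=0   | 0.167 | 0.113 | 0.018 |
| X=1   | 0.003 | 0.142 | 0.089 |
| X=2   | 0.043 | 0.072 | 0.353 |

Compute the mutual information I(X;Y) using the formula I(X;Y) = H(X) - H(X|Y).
0.4159 bits

I(X;Y) = H(X) - H(X|Y)

Marginal of X (row sums):
  P(X=0) = 0.167 + 0.113 + 0.018 = 0.298
  P(X=1) = 0.003 + 0.142 + 0.089 = 0.234
  P(X=2) = 0.043 + 0.072 + 0.353 = 0.468
H(X) = -[0.298·log₂(0.298) + 0.234·log₂(0.234) + 0.468·log₂(0.468)]
  = 0.5204915 + 0.4903282 + 0.5126564 = 1.523476 bits

Marginal of Y (column sums):
  P(Y=0) = 0.167 + 0.003 + 0.043 = 0.213
  P(Y=1) = 0.113 + 0.142 + 0.072 = 0.327
  P(Y=2) = 0.018 + 0.089 + 0.353 = 0.460
H(X|Y) = Σ_y P(y)·H(X|Y=y):
  Y=0: P(Y=0) = 0.213, P(X|Y=0) = (167/213, 1/71, 43/213) → H(X|Y=0) = 0.8278416
  Y=1: P(Y=1) = 0.327, P(X|Y=1) = (113/327, 142/327, 24/109) → H(X|Y=1) = 1.5330278
  Y=2: P(Y=2) = 0.460, P(X|Y=2) = (9/230, 89/460, 353/460) → H(X|Y=2) = 0.9345704
H(X|Y) = 0.213·0.8278416 + 0.327·1.5330278 + 0.460·0.9345704 = 1.107533 bits

I(X;Y) = H(X) - H(X|Y) = 1.523476 - 1.107533 = 0.4159 bits

Cross-check via I(X;Y) = H(X) + H(Y) - H(X,Y): computing H(Y) from the column sums and H(X,Y) from the 9 cells in the same way gives H(Y) = 1.517887 bits and H(X,Y) = 2.625419 bits, so
I(X;Y) = 1.523476 + 1.517887 - 2.625419 = 0.4159 bits ✓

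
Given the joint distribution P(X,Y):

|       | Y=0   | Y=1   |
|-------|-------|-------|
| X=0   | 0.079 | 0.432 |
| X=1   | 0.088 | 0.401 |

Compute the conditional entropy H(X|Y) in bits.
0.9988 bits

H(X|Y) = H(X,Y) - H(Y)

H(X,Y) = -Σ_{x,y} P(x,y) log₂ P(x,y). Per-cell terms -P(x,y)·log₂P(x,y):
  X=0: 0.2893, 0.5231
  X=1: 0.3086, 0.5286
Sum of the 4 terms: H(X,Y) = 1.6496 bits

Marginal of Y (column sums):
  P(Y=0) = 0.079 + 0.088 = 0.167
  P(Y=1) = 0.432 + 0.401 = 0.833
H(Y) = -[0.167·log₂(0.167) + 0.833·log₂(0.833)]
  = 0.4312 + 0.2196 = 0.6508 bits

H(X|Y) = H(X,Y) - H(Y) = 1.6496 - 0.6508 = 0.9988 bits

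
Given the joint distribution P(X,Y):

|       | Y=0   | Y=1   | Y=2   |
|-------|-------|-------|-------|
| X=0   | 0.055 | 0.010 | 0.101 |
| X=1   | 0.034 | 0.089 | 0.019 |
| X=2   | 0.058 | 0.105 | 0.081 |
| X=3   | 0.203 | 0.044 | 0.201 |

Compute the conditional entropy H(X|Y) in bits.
1.6622 bits

H(X|Y) = H(X,Y) - H(Y)

H(X,Y) = -Σ_{x,y} P(x,y) log₂ P(x,y). Per-cell terms -P(x,y)·log₂P(x,y):
  X=0: 0.2301, 0.0664, 0.3341
  X=1: 0.1659, 0.3106, 0.1086
  X=2: 0.2383, 0.3414, 0.2937
  X=3: 0.4670, 0.1983, 0.4653
Sum of the 12 terms: H(X,Y) = 3.2197 bits

Marginal of Y (column sums):
  P(Y=0) = 0.055 + 0.034 + 0.058 + 0.203 = 0.350
  P(Y=1) = 0.010 + 0.089 + 0.105 + 0.044 = 0.248
  P(Y=2) = 0.101 + 0.019 + 0.081 + 0.201 = 0.402
H(Y) = -[0.350·log₂(0.350) + 0.248·log₂(0.248) + 0.402·log₂(0.402)]
  = 0.5301 + 0.4989 + 0.5285 = 1.5575 bits

H(X|Y) = H(X,Y) - H(Y) = 3.2197 - 1.5575 = 1.6622 bits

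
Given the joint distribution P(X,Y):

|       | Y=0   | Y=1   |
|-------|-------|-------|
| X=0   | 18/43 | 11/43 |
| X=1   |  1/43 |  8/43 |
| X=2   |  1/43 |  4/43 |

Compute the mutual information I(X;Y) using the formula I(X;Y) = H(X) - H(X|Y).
0.1614 bits

I(X;Y) = H(X) - H(X|Y)

Marginal of X (row sums):
  P(X=0) = 18/43 + 11/43 = 29/43
  P(X=1) = 1/43 + 8/43 = 9/43
  P(X=2) = 1/43 + 4/43 = 5/43
H(X) = -[(29/43)·log₂(29/43) + (9/43)·log₂(9/43) + (5/43)·log₂(5/43)]
  = 0.38326 + 0.47226 + 0.36097 = 1.2165 bits

Marginal of Y (column sums):
  P(Y=0) = 18/43 + 1/43 + 1/43 = 20/43
  P(Y=1) = 11/43 + 8/43 + 4/43 = 23/43
H(X|Y) = Σ_y P(y)·H(X|Y=y):
  Y=0: P(Y=0) = 20/43, P(X|Y=0) = (9/10, 1/20, 1/20) → H(X|Y=0) = 0.56900
  Y=1: P(Y=1) = 23/43, P(X|Y=1) = (11/23, 8/23, 4/23) → H(X|Y=1) = 1.47775
H(X|Y) = (20/43)·0.56900 + (23/43)·1.47775 = 1.0551 bits

I(X;Y) = H(X) - H(X|Y) = 1.2165 - 1.0551 = 0.1614 bits

Cross-check via I(X;Y) = H(X) + H(Y) - H(X,Y): computing H(Y) from the column sums and H(X,Y) from the 6 cells in the same way gives H(Y) = 0.9965 bits and H(X,Y) = 2.0516 bits, so
I(X;Y) = 1.2165 + 0.9965 - 2.0516 = 0.1614 bits ✓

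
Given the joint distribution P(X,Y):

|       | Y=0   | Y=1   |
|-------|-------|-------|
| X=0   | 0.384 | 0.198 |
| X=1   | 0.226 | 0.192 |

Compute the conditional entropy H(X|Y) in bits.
0.9701 bits

H(X|Y) = H(X,Y) - H(Y)

H(X,Y) = -Σ_{x,y} P(x,y) log₂ P(x,y). Per-cell terms -P(x,y)·log₂P(x,y):
  X=0: 0.53024, 0.46261
  X=1: 0.48491, 0.45712
Sum of the 4 terms: H(X,Y) = 1.9349 bits

Marginal of Y (column sums):
  P(Y=0) = 0.384 + 0.226 = 0.610
  P(Y=1) = 0.198 + 0.192 = 0.390
H(Y) = -[0.610·log₂(0.610) + 0.390·log₂(0.390)]
  = 0.43500 + 0.52980 = 0.9648 bits

H(X|Y) = H(X,Y) - H(Y) = 1.9349 - 0.9648 = 0.9701 bits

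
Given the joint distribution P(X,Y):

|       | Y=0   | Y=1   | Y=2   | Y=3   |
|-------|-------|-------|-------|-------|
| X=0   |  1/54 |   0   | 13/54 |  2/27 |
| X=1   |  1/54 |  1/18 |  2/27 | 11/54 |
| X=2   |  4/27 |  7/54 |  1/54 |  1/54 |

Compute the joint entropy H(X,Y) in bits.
2.9666 bits

H(X,Y) = -Σ_{x,y} P(x,y) log₂ P(x,y). Per-cell terms -P(x,y)·log₂P(x,y):
  X=0: 0.10657, 0.00000, 0.49459, 0.27814
  X=1: 0.10657, 0.23166, 0.27814, 0.46759
  X=2: 0.40813, 0.38209, 0.10657, 0.10657
  (cells with P = 0 contribute 0)
Sum of the 12 terms: H(X,Y) = 2.9666 bits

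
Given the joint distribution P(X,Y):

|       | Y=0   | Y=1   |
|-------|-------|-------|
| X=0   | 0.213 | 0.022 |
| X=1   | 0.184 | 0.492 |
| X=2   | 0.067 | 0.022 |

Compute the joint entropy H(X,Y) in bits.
1.9316 bits

H(X,Y) = -Σ_{x,y} P(x,y) log₂ P(x,y). Per-cell terms -P(x,y)·log₂P(x,y):
  X=0: 0.47522, 0.12114
  X=1: 0.44937, 0.50345
  X=2: 0.26128, 0.12114
Sum of the 6 terms: H(X,Y) = 1.9316 bits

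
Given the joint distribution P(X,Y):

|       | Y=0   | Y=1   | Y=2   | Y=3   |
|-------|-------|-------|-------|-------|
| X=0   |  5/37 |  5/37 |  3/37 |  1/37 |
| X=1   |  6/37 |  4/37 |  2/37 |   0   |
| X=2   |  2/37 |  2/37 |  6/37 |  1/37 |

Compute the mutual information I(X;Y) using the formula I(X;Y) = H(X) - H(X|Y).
0.1393 bits

I(X;Y) = H(X) - H(X|Y)

Marginal of X (row sums):
  P(X=0) = 5/37 + 5/37 + 3/37 + 1/37 = 14/37
  P(X=1) = 6/37 + 4/37 + 2/37 + 0 = 12/37
  P(X=2) = 2/37 + 2/37 + 6/37 + 1/37 = 11/37
H(X) = -[(14/37)·log₂(14/37) + (12/37)·log₂(12/37) + (11/37)·log₂(11/37)]
  = 0.5305 + 0.5269 + 0.5203 = 1.5777 bits

Marginal of Y (column sums):
  P(Y=0) = 5/37 + 6/37 + 2/37 = 13/37
  P(Y=1) = 5/37 + 4/37 + 2/37 = 11/37
  P(Y=2) = 3/37 + 2/37 + 6/37 = 11/37
  P(Y=3) = 1/37 + 0 + 1/37 = 2/37
H(X|Y) = Σ_y P(y)·H(X|Y=y):
  Y=0: P(Y=0) = 13/37, P(X|Y=0) = (5/13, 6/13, 2/13) → H(X|Y=0) = 1.4605
  Y=1: P(Y=1) = 11/37, P(X|Y=1) = (5/11, 4/11, 2/11) → H(X|Y=1) = 1.4949
  Y=2: P(Y=2) = 11/37, P(X|Y=2) = (3/11, 2/11, 6/11) → H(X|Y=2) = 1.4354
  Y=3: P(Y=3) = 2/37, P(X|Y=3) = (1/2, 0, 1/2) → H(X|Y=3) = 1.0000
H(X|Y) = (13/37)·1.4605 + (11/37)·1.4949 + (11/37)·1.4354 + (2/37)·1.0000 = 1.4384 bits

I(X;Y) = H(X) - H(X|Y) = 1.5777 - 1.4384 = 0.1393 bits

Cross-check via I(X;Y) = H(X) + H(Y) - H(X,Y): computing H(Y) from the column sums and H(X,Y) from the 12 cells in the same way gives H(Y) = 1.7983 bits and H(X,Y) = 3.2367 bits, so
I(X;Y) = 1.5777 + 1.7983 - 3.2367 = 0.1393 bits ✓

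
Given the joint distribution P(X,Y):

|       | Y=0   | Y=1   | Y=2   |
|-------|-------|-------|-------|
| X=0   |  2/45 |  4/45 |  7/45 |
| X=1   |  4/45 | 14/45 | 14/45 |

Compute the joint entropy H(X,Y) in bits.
2.2861 bits

H(X,Y) = -Σ_{x,y} P(x,y) log₂ P(x,y). Per-cell terms -P(x,y)·log₂P(x,y):
  X=0: 0.199638, 0.310387, 0.417589
  X=1: 0.310387, 0.524066, 0.524066
Sum of the 6 terms: H(X,Y) = 2.2861 bits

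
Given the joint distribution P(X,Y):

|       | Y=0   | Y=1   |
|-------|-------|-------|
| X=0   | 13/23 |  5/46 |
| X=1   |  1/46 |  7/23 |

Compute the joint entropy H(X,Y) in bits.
1.4556 bits

H(X,Y) = -Σ_{x,y} P(x,y) log₂ P(x,y). Per-cell terms -P(x,y)·log₂P(x,y):
  X=0: 0.4652, 0.3480
  X=1: 0.1201, 0.5223
Sum of the 4 terms: H(X,Y) = 1.4556 bits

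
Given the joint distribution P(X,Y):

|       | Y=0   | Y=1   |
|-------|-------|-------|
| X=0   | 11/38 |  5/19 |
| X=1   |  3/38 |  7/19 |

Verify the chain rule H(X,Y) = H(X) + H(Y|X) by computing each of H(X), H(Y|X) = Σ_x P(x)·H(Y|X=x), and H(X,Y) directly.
H(X) = 0.9920 bits, H(Y|X) = 0.8525 bits, H(X,Y) = 1.8445 bits

Marginal of X (row sums):
  P(X=0) = 11/38 + 5/19 = 21/38
  P(X=1) = 3/38 + 7/19 = 17/38
H(X) = -[(21/38)·log₂(21/38) + (17/38)·log₂(17/38)]
  = 0.47284 + 0.51916 = 0.9920 bits

H(Y|X) = Σ_x P(x)·H(Y|X=x):
  X=0: P(X=0) = 21/38, P(Y|X=0) = (11/21, 10/21) → H(Y|X=0) = 0.99836
  X=1: P(X=1) = 17/38, P(Y|X=1) = (3/17, 14/17) → H(Y|X=1) = 0.67229
H(Y|X) = (21/38)·0.99836 + (17/38)·0.67229 = 0.8525 bits

H(X,Y) = -Σ_{x,y} P(x,y) log₂ P(x,y). Per-cell terms -P(x,y)·log₂P(x,y):
  X=0: 0.51772, 0.50684
  X=1: 0.28918, 0.53074
Sum of the 4 terms: H(X,Y) = 1.8445 bits

Chain rule check:
  H(X) + H(Y|X) = 0.9920 + 0.8525 = 1.8445 bits
  H(X,Y) = 1.8445 bits
✓ Chain rule verified.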